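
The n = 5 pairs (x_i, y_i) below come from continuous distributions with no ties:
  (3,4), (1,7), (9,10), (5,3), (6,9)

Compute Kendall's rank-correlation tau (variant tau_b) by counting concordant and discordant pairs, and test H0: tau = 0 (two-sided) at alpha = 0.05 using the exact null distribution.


Step 1: Enumerate the 10 unordered pairs (i,j) with i<j and classify each by sign(x_j-x_i) * sign(y_j-y_i).
  (1,2):dx=-2,dy=+3->D; (1,3):dx=+6,dy=+6->C; (1,4):dx=+2,dy=-1->D; (1,5):dx=+3,dy=+5->C
  (2,3):dx=+8,dy=+3->C; (2,4):dx=+4,dy=-4->D; (2,5):dx=+5,dy=+2->C; (3,4):dx=-4,dy=-7->C
  (3,5):dx=-3,dy=-1->C; (4,5):dx=+1,dy=+6->C
Step 2: C = 7, D = 3, total pairs = 10.
Step 3: tau = (C - D)/(n(n-1)/2) = (7 - 3)/10 = 0.400000.
Step 4: Exact two-sided p-value (enumerate n! = 120 permutations of y under H0): p = 0.483333.
Step 5: alpha = 0.05. fail to reject H0.

tau_b = 0.4000 (C=7, D=3), p = 0.483333, fail to reject H0.


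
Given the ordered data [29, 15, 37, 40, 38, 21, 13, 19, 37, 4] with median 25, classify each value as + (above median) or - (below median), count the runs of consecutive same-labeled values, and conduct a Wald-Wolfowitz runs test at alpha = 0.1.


Step 1: Compute median = 25; label A = above, B = below.
Labels in order: ABAAABBBAB  (n_A = 5, n_B = 5)
Step 2: Count runs R = 6.
Step 3: Under H0 (random ordering), E[R] = 2*n_A*n_B/(n_A+n_B) + 1 = 2*5*5/10 + 1 = 6.0000.
        Var[R] = 2*n_A*n_B*(2*n_A*n_B - n_A - n_B) / ((n_A+n_B)^2 * (n_A+n_B-1)) = 2000/900 = 2.2222.
        SD[R] = 1.4907.
Step 4: R = E[R], so z = 0 with no continuity correction.
Step 5: Two-sided p-value via normal approximation = 2*(1 - Phi(|z|)) = 1.000000.
Step 6: alpha = 0.1. fail to reject H0.

R = 6, z = 0.0000, p = 1.000000, fail to reject H0.


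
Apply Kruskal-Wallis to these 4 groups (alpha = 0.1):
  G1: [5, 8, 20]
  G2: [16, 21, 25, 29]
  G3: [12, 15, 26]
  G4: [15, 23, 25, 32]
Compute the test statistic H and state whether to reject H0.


Step 1: Combine all N = 14 observations and assign midranks.
sorted (value, group, rank): (5,G1,1), (8,G1,2), (12,G3,3), (15,G3,4.5), (15,G4,4.5), (16,G2,6), (20,G1,7), (21,G2,8), (23,G4,9), (25,G2,10.5), (25,G4,10.5), (26,G3,12), (29,G2,13), (32,G4,14)
Step 2: Sum ranks within each group.
R_1 = 10 (n_1 = 3)
R_2 = 37.5 (n_2 = 4)
R_3 = 19.5 (n_3 = 3)
R_4 = 38 (n_4 = 4)
Step 3: H = 12/(N(N+1)) * sum(R_i^2/n_i) - 3(N+1)
     = 12/(14*15) * (10^2/3 + 37.5^2/4 + 19.5^2/3 + 38^2/4) - 3*15
     = 0.057143 * 872.646 - 45
     = 4.865476.
Step 4: Ties present; correction factor C = 1 - 12/(14^3 - 14) = 0.995604. Corrected H = 4.865476 / 0.995604 = 4.886957.
Step 5: Under H0, H ~ chi^2(3); p-value = 0.180264.
Step 6: alpha = 0.1. fail to reject H0.

H = 4.8870, df = 3, p = 0.180264, fail to reject H0.


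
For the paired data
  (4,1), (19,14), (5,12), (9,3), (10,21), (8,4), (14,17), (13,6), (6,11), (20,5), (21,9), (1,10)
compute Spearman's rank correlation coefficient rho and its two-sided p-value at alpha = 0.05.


Step 1: Rank x and y separately (midranks; no ties here).
rank(x): 4->2, 19->10, 5->3, 9->6, 10->7, 8->5, 14->9, 13->8, 6->4, 20->11, 21->12, 1->1
rank(y): 1->1, 14->10, 12->9, 3->2, 21->12, 4->3, 17->11, 6->5, 11->8, 5->4, 9->6, 10->7
Step 2: d_i = R_x(i) - R_y(i); compute d_i^2.
  (2-1)^2=1, (10-10)^2=0, (3-9)^2=36, (6-2)^2=16, (7-12)^2=25, (5-3)^2=4, (9-11)^2=4, (8-5)^2=9, (4-8)^2=16, (11-4)^2=49, (12-6)^2=36, (1-7)^2=36
sum(d^2) = 232.
Step 3: rho = 1 - 6*232 / (12*(12^2 - 1)) = 1 - 1392/1716 = 0.188811.
Step 4: Under H0, t = rho * sqrt((n-2)/(1-rho^2)) = 0.6080 ~ t(10).
Step 5: Two-sided p-value from the t-distribution with 10 df = 0.556737.
Step 6: alpha = 0.05. fail to reject H0.

rho = 0.1888, p = 0.556737, fail to reject H0 at alpha = 0.05.


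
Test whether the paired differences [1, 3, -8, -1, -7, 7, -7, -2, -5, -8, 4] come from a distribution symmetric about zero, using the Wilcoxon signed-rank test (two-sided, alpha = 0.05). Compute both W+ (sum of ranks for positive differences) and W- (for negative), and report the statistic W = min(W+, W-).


Step 1: Drop any zero differences (none here) and take |d_i|.
|d| = [1, 3, 8, 1, 7, 7, 7, 2, 5, 8, 4]
Step 2: Midrank |d_i| (ties get averaged ranks).
ranks: |1|->1.5, |3|->4, |8|->10.5, |1|->1.5, |7|->8, |7|->8, |7|->8, |2|->3, |5|->6, |8|->10.5, |4|->5
Step 3: Attach original signs; sum ranks with positive sign and with negative sign.
W+ = 1.5 + 4 + 8 + 5 = 18.5
W- = 10.5 + 1.5 + 8 + 8 + 3 + 6 + 10.5 = 47.5
(Check: W+ + W- = 66 should equal n(n+1)/2 = 66.)
Step 4: Test statistic W = min(W+, W-) = 18.5.
Step 5: Ties in |d|, so use the tie-corrected normal approximation.
        E[W] = n(n+1)/4 = 11*12/4 = 33.
        Tie groups: |d|=1 (t=2), |d|=7 (t=3), |d|=8 (t=2); sum(t^3 - t) = 36.
        Var[W] = n(n+1)(2n+1)/24 - sum(t^3-t)/48 = 3036/24 - 36/48 = 125.75.
        z = (W - E[W]) / sqrt(Var[W]) = (18.5 - 33) / 11.2138 = -1.2930.
        Two-sided p = 2*Phi(z) = 0.195995.
Step 6: alpha = 0.05. fail to reject H0.

W+ = 18.5, W- = 47.5, W = min = 18.5, p = 0.195995, fail to reject H0.


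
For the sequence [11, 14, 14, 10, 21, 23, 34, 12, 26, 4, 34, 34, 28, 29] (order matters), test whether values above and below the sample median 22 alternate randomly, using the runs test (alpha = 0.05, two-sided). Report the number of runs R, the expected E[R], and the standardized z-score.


Step 1: Compute median = 22; label A = above, B = below.
Labels in order: BBBBBAABABAAAA  (n_A = 7, n_B = 7)
Step 2: Count runs R = 6.
Step 3: Under H0 (random ordering), E[R] = 2*n_A*n_B/(n_A+n_B) + 1 = 2*7*7/14 + 1 = 8.0000.
        Var[R] = 2*n_A*n_B*(2*n_A*n_B - n_A - n_B) / ((n_A+n_B)^2 * (n_A+n_B-1)) = 8232/2548 = 3.2308.
        SD[R] = 1.7974.
Step 4: Continuity-corrected z = (R + 0.5 - E[R]) / SD[R] = (6 + 0.5 - 8.0000) / 1.7974 = -0.8345.
Step 5: Two-sided p-value via normal approximation = 2*(1 - Phi(|z|)) = 0.403986.
Step 6: alpha = 0.05. fail to reject H0.

R = 6, z = -0.8345, p = 0.403986, fail to reject H0.


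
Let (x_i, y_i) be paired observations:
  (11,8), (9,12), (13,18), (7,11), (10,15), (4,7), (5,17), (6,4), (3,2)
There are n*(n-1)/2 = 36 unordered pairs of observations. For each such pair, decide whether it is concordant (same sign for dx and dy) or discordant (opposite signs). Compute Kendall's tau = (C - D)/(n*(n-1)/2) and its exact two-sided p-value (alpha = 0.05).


Step 1: Enumerate the 36 unordered pairs (i,j) with i<j and classify each by sign(x_j-x_i) * sign(y_j-y_i).
  (1,2):dx=-2,dy=+4->D; (1,3):dx=+2,dy=+10->C; (1,4):dx=-4,dy=+3->D; (1,5):dx=-1,dy=+7->D
  (1,6):dx=-7,dy=-1->C; (1,7):dx=-6,dy=+9->D; (1,8):dx=-5,dy=-4->C; (1,9):dx=-8,dy=-6->C
  (2,3):dx=+4,dy=+6->C; (2,4):dx=-2,dy=-1->C; (2,5):dx=+1,dy=+3->C; (2,6):dx=-5,dy=-5->C
  (2,7):dx=-4,dy=+5->D; (2,8):dx=-3,dy=-8->C; (2,9):dx=-6,dy=-10->C; (3,4):dx=-6,dy=-7->C
  (3,5):dx=-3,dy=-3->C; (3,6):dx=-9,dy=-11->C; (3,7):dx=-8,dy=-1->C; (3,8):dx=-7,dy=-14->C
  (3,9):dx=-10,dy=-16->C; (4,5):dx=+3,dy=+4->C; (4,6):dx=-3,dy=-4->C; (4,7):dx=-2,dy=+6->D
  (4,8):dx=-1,dy=-7->C; (4,9):dx=-4,dy=-9->C; (5,6):dx=-6,dy=-8->C; (5,7):dx=-5,dy=+2->D
  (5,8):dx=-4,dy=-11->C; (5,9):dx=-7,dy=-13->C; (6,7):dx=+1,dy=+10->C; (6,8):dx=+2,dy=-3->D
  (6,9):dx=-1,dy=-5->C; (7,8):dx=+1,dy=-13->D; (7,9):dx=-2,dy=-15->C; (8,9):dx=-3,dy=-2->C
Step 2: C = 27, D = 9, total pairs = 36.
Step 3: tau = (C - D)/(n(n-1)/2) = (27 - 9)/36 = 0.500000.
Step 4: Exact two-sided p-value (enumerate n! = 362880 permutations of y under H0): p = 0.075176.
Step 5: alpha = 0.05. fail to reject H0.

tau_b = 0.5000 (C=27, D=9), p = 0.075176, fail to reject H0.


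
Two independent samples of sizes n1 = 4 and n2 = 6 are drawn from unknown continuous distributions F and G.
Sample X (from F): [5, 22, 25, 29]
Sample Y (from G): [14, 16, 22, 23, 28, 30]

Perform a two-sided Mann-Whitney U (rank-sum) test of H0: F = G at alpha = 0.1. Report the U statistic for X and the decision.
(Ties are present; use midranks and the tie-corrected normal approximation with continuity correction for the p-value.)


Step 1: Combine and sort all 10 observations; assign midranks.
sorted (value, group): (5,X), (14,Y), (16,Y), (22,X), (22,Y), (23,Y), (25,X), (28,Y), (29,X), (30,Y)
ranks: 5->1, 14->2, 16->3, 22->4.5, 22->4.5, 23->6, 25->7, 28->8, 29->9, 30->10
Step 2: Rank sum for X: R1 = 1 + 4.5 + 7 + 9 = 21.5.
Step 3: U_X = R1 - n1(n1+1)/2 = 21.5 - 4*5/2 = 21.5 - 10 = 11.5.
       U_Y = n1*n2 - U_X = 24 - 11.5 = 12.5.
Step 4: Ties are present, so use the tie-corrected normal approximation (with continuity correction) for the p-value.
Step 5: p-value = 1.000000; compare to alpha = 0.1. fail to reject H0.

U_X = 11.5, p = 1.000000, fail to reject H0 at alpha = 0.1.


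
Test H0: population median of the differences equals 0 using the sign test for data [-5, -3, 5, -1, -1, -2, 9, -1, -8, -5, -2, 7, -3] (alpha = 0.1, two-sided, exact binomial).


Step 1: Discard zero differences. Original n = 13; n_eff = number of nonzero differences = 13.
Nonzero differences (with sign): -5, -3, +5, -1, -1, -2, +9, -1, -8, -5, -2, +7, -3
Step 2: Count signs: positive = 3, negative = 10.
Step 3: Under H0: P(positive) = 0.5, so the number of positives S ~ Bin(13, 0.5).
Step 4: Two-sided exact p-value = sum of Bin(13,0.5) probabilities at or below the observed probability = 0.092285.
Step 5: alpha = 0.1. reject H0.

n_eff = 13, pos = 3, neg = 10, p = 0.092285, reject H0.


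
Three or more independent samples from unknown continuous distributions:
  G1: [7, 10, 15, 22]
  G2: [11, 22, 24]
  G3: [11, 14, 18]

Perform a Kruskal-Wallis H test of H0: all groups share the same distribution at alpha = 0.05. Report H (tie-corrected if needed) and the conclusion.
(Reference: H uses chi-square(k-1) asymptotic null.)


Step 1: Combine all N = 10 observations and assign midranks.
sorted (value, group, rank): (7,G1,1), (10,G1,2), (11,G2,3.5), (11,G3,3.5), (14,G3,5), (15,G1,6), (18,G3,7), (22,G1,8.5), (22,G2,8.5), (24,G2,10)
Step 2: Sum ranks within each group.
R_1 = 17.5 (n_1 = 4)
R_2 = 22 (n_2 = 3)
R_3 = 15.5 (n_3 = 3)
Step 3: H = 12/(N(N+1)) * sum(R_i^2/n_i) - 3(N+1)
     = 12/(10*11) * (17.5^2/4 + 22^2/3 + 15.5^2/3) - 3*11
     = 0.109091 * 317.979 - 33
     = 1.688636.
Step 4: Ties present; correction factor C = 1 - 12/(10^3 - 10) = 0.987879. Corrected H = 1.688636 / 0.987879 = 1.709356.
Step 5: Under H0, H ~ chi^2(2); p-value = 0.425420.
Step 6: alpha = 0.05. fail to reject H0.

H = 1.7094, df = 2, p = 0.425420, fail to reject H0.


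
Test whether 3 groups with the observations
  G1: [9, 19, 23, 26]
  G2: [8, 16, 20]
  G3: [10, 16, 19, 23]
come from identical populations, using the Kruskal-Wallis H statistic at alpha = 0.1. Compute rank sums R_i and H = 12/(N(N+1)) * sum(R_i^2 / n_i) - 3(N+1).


Step 1: Combine all N = 11 observations and assign midranks.
sorted (value, group, rank): (8,G2,1), (9,G1,2), (10,G3,3), (16,G2,4.5), (16,G3,4.5), (19,G1,6.5), (19,G3,6.5), (20,G2,8), (23,G1,9.5), (23,G3,9.5), (26,G1,11)
Step 2: Sum ranks within each group.
R_1 = 29 (n_1 = 4)
R_2 = 13.5 (n_2 = 3)
R_3 = 23.5 (n_3 = 4)
Step 3: H = 12/(N(N+1)) * sum(R_i^2/n_i) - 3(N+1)
     = 12/(11*12) * (29^2/4 + 13.5^2/3 + 23.5^2/4) - 3*12
     = 0.090909 * 409.062 - 36
     = 1.187500.
Step 4: Ties present; correction factor C = 1 - 18/(11^3 - 11) = 0.986364. Corrected H = 1.187500 / 0.986364 = 1.203917.
Step 5: Under H0, H ~ chi^2(2); p-value = 0.547738.
Step 6: alpha = 0.1. fail to reject H0.

H = 1.2039, df = 2, p = 0.547738, fail to reject H0.


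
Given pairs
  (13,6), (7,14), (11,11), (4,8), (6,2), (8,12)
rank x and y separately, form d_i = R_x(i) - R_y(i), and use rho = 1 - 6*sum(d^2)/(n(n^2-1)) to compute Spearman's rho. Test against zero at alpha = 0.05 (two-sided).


Step 1: Rank x and y separately (midranks; no ties here).
rank(x): 13->6, 7->3, 11->5, 4->1, 6->2, 8->4
rank(y): 6->2, 14->6, 11->4, 8->3, 2->1, 12->5
Step 2: d_i = R_x(i) - R_y(i); compute d_i^2.
  (6-2)^2=16, (3-6)^2=9, (5-4)^2=1, (1-3)^2=4, (2-1)^2=1, (4-5)^2=1
sum(d^2) = 32.
Step 3: rho = 1 - 6*32 / (6*(6^2 - 1)) = 1 - 192/210 = 0.085714.
Step 4: Under H0, t = rho * sqrt((n-2)/(1-rho^2)) = 0.1721 ~ t(4).
Step 5: Two-sided p-value from the t-distribution with 4 df = 0.871743.
Step 6: alpha = 0.05. fail to reject H0.

rho = 0.0857, p = 0.871743, fail to reject H0 at alpha = 0.05.


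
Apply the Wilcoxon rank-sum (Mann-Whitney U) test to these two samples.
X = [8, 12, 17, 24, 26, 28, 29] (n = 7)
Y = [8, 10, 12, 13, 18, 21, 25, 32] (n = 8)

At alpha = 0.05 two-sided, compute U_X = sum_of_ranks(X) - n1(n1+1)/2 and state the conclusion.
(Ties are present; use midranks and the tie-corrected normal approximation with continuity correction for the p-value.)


Step 1: Combine and sort all 15 observations; assign midranks.
sorted (value, group): (8,X), (8,Y), (10,Y), (12,X), (12,Y), (13,Y), (17,X), (18,Y), (21,Y), (24,X), (25,Y), (26,X), (28,X), (29,X), (32,Y)
ranks: 8->1.5, 8->1.5, 10->3, 12->4.5, 12->4.5, 13->6, 17->7, 18->8, 21->9, 24->10, 25->11, 26->12, 28->13, 29->14, 32->15
Step 2: Rank sum for X: R1 = 1.5 + 4.5 + 7 + 10 + 12 + 13 + 14 = 62.
Step 3: U_X = R1 - n1(n1+1)/2 = 62 - 7*8/2 = 62 - 28 = 34.
       U_Y = n1*n2 - U_X = 56 - 34 = 22.
Step 4: Ties are present, so use the tie-corrected normal approximation (with continuity correction) for the p-value.
Step 5: p-value = 0.523707; compare to alpha = 0.05. fail to reject H0.

U_X = 34, p = 0.523707, fail to reject H0 at alpha = 0.05.


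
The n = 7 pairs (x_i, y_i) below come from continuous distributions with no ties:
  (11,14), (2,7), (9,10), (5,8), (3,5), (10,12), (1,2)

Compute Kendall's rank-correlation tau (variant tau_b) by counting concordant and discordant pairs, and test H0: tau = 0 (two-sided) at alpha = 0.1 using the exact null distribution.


Step 1: Enumerate the 21 unordered pairs (i,j) with i<j and classify each by sign(x_j-x_i) * sign(y_j-y_i).
  (1,2):dx=-9,dy=-7->C; (1,3):dx=-2,dy=-4->C; (1,4):dx=-6,dy=-6->C; (1,5):dx=-8,dy=-9->C
  (1,6):dx=-1,dy=-2->C; (1,7):dx=-10,dy=-12->C; (2,3):dx=+7,dy=+3->C; (2,4):dx=+3,dy=+1->C
  (2,5):dx=+1,dy=-2->D; (2,6):dx=+8,dy=+5->C; (2,7):dx=-1,dy=-5->C; (3,4):dx=-4,dy=-2->C
  (3,5):dx=-6,dy=-5->C; (3,6):dx=+1,dy=+2->C; (3,7):dx=-8,dy=-8->C; (4,5):dx=-2,dy=-3->C
  (4,6):dx=+5,dy=+4->C; (4,7):dx=-4,dy=-6->C; (5,6):dx=+7,dy=+7->C; (5,7):dx=-2,dy=-3->C
  (6,7):dx=-9,dy=-10->C
Step 2: C = 20, D = 1, total pairs = 21.
Step 3: tau = (C - D)/(n(n-1)/2) = (20 - 1)/21 = 0.904762.
Step 4: Exact two-sided p-value (enumerate n! = 5040 permutations of y under H0): p = 0.002778.
Step 5: alpha = 0.1. reject H0.

tau_b = 0.9048 (C=20, D=1), p = 0.002778, reject H0.


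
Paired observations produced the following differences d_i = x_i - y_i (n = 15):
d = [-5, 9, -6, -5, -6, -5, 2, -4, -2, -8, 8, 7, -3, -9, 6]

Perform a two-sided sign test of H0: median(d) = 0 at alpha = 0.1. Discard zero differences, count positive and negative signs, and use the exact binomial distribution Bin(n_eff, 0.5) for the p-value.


Step 1: Discard zero differences. Original n = 15; n_eff = number of nonzero differences = 15.
Nonzero differences (with sign): -5, +9, -6, -5, -6, -5, +2, -4, -2, -8, +8, +7, -3, -9, +6
Step 2: Count signs: positive = 5, negative = 10.
Step 3: Under H0: P(positive) = 0.5, so the number of positives S ~ Bin(15, 0.5).
Step 4: Two-sided exact p-value = sum of Bin(15,0.5) probabilities at or below the observed probability = 0.301758.
Step 5: alpha = 0.1. fail to reject H0.

n_eff = 15, pos = 5, neg = 10, p = 0.301758, fail to reject H0.


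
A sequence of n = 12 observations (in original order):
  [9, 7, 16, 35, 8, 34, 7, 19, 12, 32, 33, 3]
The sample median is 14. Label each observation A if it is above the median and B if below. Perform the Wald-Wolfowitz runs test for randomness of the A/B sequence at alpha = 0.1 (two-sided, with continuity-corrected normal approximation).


Step 1: Compute median = 14; label A = above, B = below.
Labels in order: BBAABABABAAB  (n_A = 6, n_B = 6)
Step 2: Count runs R = 9.
Step 3: Under H0 (random ordering), E[R] = 2*n_A*n_B/(n_A+n_B) + 1 = 2*6*6/12 + 1 = 7.0000.
        Var[R] = 2*n_A*n_B*(2*n_A*n_B - n_A - n_B) / ((n_A+n_B)^2 * (n_A+n_B-1)) = 4320/1584 = 2.7273.
        SD[R] = 1.6514.
Step 4: Continuity-corrected z = (R - 0.5 - E[R]) / SD[R] = (9 - 0.5 - 7.0000) / 1.6514 = 0.9083.
Step 5: Two-sided p-value via normal approximation = 2*(1 - Phi(|z|)) = 0.363722.
Step 6: alpha = 0.1. fail to reject H0.

R = 9, z = 0.9083, p = 0.363722, fail to reject H0.


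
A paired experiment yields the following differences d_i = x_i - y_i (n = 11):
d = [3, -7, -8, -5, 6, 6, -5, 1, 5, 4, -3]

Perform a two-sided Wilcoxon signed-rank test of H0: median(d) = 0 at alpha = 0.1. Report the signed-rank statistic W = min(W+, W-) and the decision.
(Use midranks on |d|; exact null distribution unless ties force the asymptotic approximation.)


Step 1: Drop any zero differences (none here) and take |d_i|.
|d| = [3, 7, 8, 5, 6, 6, 5, 1, 5, 4, 3]
Step 2: Midrank |d_i| (ties get averaged ranks).
ranks: |3|->2.5, |7|->10, |8|->11, |5|->6, |6|->8.5, |6|->8.5, |5|->6, |1|->1, |5|->6, |4|->4, |3|->2.5
Step 3: Attach original signs; sum ranks with positive sign and with negative sign.
W+ = 2.5 + 8.5 + 8.5 + 1 + 6 + 4 = 30.5
W- = 10 + 11 + 6 + 6 + 2.5 = 35.5
(Check: W+ + W- = 66 should equal n(n+1)/2 = 66.)
Step 4: Test statistic W = min(W+, W-) = 30.5.
Step 5: Ties in |d|, so use the tie-corrected normal approximation.
        E[W] = n(n+1)/4 = 11*12/4 = 33.
        Tie groups: |d|=3 (t=2), |d|=5 (t=3), |d|=6 (t=2); sum(t^3 - t) = 36.
        Var[W] = n(n+1)(2n+1)/24 - sum(t^3-t)/48 = 3036/24 - 36/48 = 125.75.
        z = (W - E[W]) / sqrt(Var[W]) = (30.5 - 33) / 11.2138 = -0.2229.
        Two-sided p = 2*Phi(z) = 0.823583.
Step 6: alpha = 0.1. fail to reject H0.

W+ = 30.5, W- = 35.5, W = min = 30.5, p = 0.823583, fail to reject H0.


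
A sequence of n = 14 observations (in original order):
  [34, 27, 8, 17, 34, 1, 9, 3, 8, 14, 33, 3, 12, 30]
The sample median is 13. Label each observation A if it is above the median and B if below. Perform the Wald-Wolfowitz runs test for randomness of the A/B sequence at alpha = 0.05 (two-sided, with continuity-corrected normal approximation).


Step 1: Compute median = 13; label A = above, B = below.
Labels in order: AABAABBBBAABBA  (n_A = 7, n_B = 7)
Step 2: Count runs R = 7.
Step 3: Under H0 (random ordering), E[R] = 2*n_A*n_B/(n_A+n_B) + 1 = 2*7*7/14 + 1 = 8.0000.
        Var[R] = 2*n_A*n_B*(2*n_A*n_B - n_A - n_B) / ((n_A+n_B)^2 * (n_A+n_B-1)) = 8232/2548 = 3.2308.
        SD[R] = 1.7974.
Step 4: Continuity-corrected z = (R + 0.5 - E[R]) / SD[R] = (7 + 0.5 - 8.0000) / 1.7974 = -0.2782.
Step 5: Two-sided p-value via normal approximation = 2*(1 - Phi(|z|)) = 0.780879.
Step 6: alpha = 0.05. fail to reject H0.

R = 7, z = -0.2782, p = 0.780879, fail to reject H0.


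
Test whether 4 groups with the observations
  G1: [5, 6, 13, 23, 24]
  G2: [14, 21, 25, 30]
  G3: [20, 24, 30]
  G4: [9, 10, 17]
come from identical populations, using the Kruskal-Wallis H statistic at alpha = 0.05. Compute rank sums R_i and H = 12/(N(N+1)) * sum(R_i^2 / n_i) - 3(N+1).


Step 1: Combine all N = 15 observations and assign midranks.
sorted (value, group, rank): (5,G1,1), (6,G1,2), (9,G4,3), (10,G4,4), (13,G1,5), (14,G2,6), (17,G4,7), (20,G3,8), (21,G2,9), (23,G1,10), (24,G1,11.5), (24,G3,11.5), (25,G2,13), (30,G2,14.5), (30,G3,14.5)
Step 2: Sum ranks within each group.
R_1 = 29.5 (n_1 = 5)
R_2 = 42.5 (n_2 = 4)
R_3 = 34 (n_3 = 3)
R_4 = 14 (n_4 = 3)
Step 3: H = 12/(N(N+1)) * sum(R_i^2/n_i) - 3(N+1)
     = 12/(15*16) * (29.5^2/5 + 42.5^2/4 + 34^2/3 + 14^2/3) - 3*16
     = 0.050000 * 1076.28 - 48
     = 5.813958.
Step 4: Ties present; correction factor C = 1 - 12/(15^3 - 15) = 0.996429. Corrected H = 5.813958 / 0.996429 = 5.834797.
Step 5: Under H0, H ~ chi^2(3); p-value = 0.119930.
Step 6: alpha = 0.05. fail to reject H0.

H = 5.8348, df = 3, p = 0.119930, fail to reject H0.


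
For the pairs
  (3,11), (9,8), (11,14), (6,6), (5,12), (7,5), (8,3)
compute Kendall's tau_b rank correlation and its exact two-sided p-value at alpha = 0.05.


Step 1: Enumerate the 21 unordered pairs (i,j) with i<j and classify each by sign(x_j-x_i) * sign(y_j-y_i).
  (1,2):dx=+6,dy=-3->D; (1,3):dx=+8,dy=+3->C; (1,4):dx=+3,dy=-5->D; (1,5):dx=+2,dy=+1->C
  (1,6):dx=+4,dy=-6->D; (1,7):dx=+5,dy=-8->D; (2,3):dx=+2,dy=+6->C; (2,4):dx=-3,dy=-2->C
  (2,5):dx=-4,dy=+4->D; (2,6):dx=-2,dy=-3->C; (2,7):dx=-1,dy=-5->C; (3,4):dx=-5,dy=-8->C
  (3,5):dx=-6,dy=-2->C; (3,6):dx=-4,dy=-9->C; (3,7):dx=-3,dy=-11->C; (4,5):dx=-1,dy=+6->D
  (4,6):dx=+1,dy=-1->D; (4,7):dx=+2,dy=-3->D; (5,6):dx=+2,dy=-7->D; (5,7):dx=+3,dy=-9->D
  (6,7):dx=+1,dy=-2->D
Step 2: C = 10, D = 11, total pairs = 21.
Step 3: tau = (C - D)/(n(n-1)/2) = (10 - 11)/21 = -0.047619.
Step 4: Exact two-sided p-value (enumerate n! = 5040 permutations of y under H0): p = 1.000000.
Step 5: alpha = 0.05. fail to reject H0.

tau_b = -0.0476 (C=10, D=11), p = 1.000000, fail to reject H0.


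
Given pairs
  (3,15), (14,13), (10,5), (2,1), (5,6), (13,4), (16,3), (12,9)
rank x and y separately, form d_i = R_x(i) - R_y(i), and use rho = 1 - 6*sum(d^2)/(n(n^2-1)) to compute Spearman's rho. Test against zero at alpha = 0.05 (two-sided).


Step 1: Rank x and y separately (midranks; no ties here).
rank(x): 3->2, 14->7, 10->4, 2->1, 5->3, 13->6, 16->8, 12->5
rank(y): 15->8, 13->7, 5->4, 1->1, 6->5, 4->3, 3->2, 9->6
Step 2: d_i = R_x(i) - R_y(i); compute d_i^2.
  (2-8)^2=36, (7-7)^2=0, (4-4)^2=0, (1-1)^2=0, (3-5)^2=4, (6-3)^2=9, (8-2)^2=36, (5-6)^2=1
sum(d^2) = 86.
Step 3: rho = 1 - 6*86 / (8*(8^2 - 1)) = 1 - 516/504 = -0.023810.
Step 4: Under H0, t = rho * sqrt((n-2)/(1-rho^2)) = -0.0583 ~ t(6).
Step 5: Two-sided p-value from the t-distribution with 6 df = 0.955374.
Step 6: alpha = 0.05. fail to reject H0.

rho = -0.0238, p = 0.955374, fail to reject H0 at alpha = 0.05.


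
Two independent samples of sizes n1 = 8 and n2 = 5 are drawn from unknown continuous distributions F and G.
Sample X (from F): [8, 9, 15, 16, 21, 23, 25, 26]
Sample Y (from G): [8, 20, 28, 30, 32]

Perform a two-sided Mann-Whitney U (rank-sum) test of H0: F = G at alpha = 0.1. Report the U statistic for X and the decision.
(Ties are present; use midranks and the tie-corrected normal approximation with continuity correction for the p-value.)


Step 1: Combine and sort all 13 observations; assign midranks.
sorted (value, group): (8,X), (8,Y), (9,X), (15,X), (16,X), (20,Y), (21,X), (23,X), (25,X), (26,X), (28,Y), (30,Y), (32,Y)
ranks: 8->1.5, 8->1.5, 9->3, 15->4, 16->5, 20->6, 21->7, 23->8, 25->9, 26->10, 28->11, 30->12, 32->13
Step 2: Rank sum for X: R1 = 1.5 + 3 + 4 + 5 + 7 + 8 + 9 + 10 = 47.5.
Step 3: U_X = R1 - n1(n1+1)/2 = 47.5 - 8*9/2 = 47.5 - 36 = 11.5.
       U_Y = n1*n2 - U_X = 40 - 11.5 = 28.5.
Step 4: Ties are present, so use the tie-corrected normal approximation (with continuity correction) for the p-value.
Step 5: p-value = 0.240919; compare to alpha = 0.1. fail to reject H0.

U_X = 11.5, p = 0.240919, fail to reject H0 at alpha = 0.1.


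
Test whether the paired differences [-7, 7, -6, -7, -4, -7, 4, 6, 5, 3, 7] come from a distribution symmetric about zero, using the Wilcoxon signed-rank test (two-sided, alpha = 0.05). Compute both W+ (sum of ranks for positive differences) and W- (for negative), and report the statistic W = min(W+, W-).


Step 1: Drop any zero differences (none here) and take |d_i|.
|d| = [7, 7, 6, 7, 4, 7, 4, 6, 5, 3, 7]
Step 2: Midrank |d_i| (ties get averaged ranks).
ranks: |7|->9, |7|->9, |6|->5.5, |7|->9, |4|->2.5, |7|->9, |4|->2.5, |6|->5.5, |5|->4, |3|->1, |7|->9
Step 3: Attach original signs; sum ranks with positive sign and with negative sign.
W+ = 9 + 2.5 + 5.5 + 4 + 1 + 9 = 31
W- = 9 + 5.5 + 9 + 2.5 + 9 = 35
(Check: W+ + W- = 66 should equal n(n+1)/2 = 66.)
Step 4: Test statistic W = min(W+, W-) = 31.
Step 5: Ties in |d|, so use the tie-corrected normal approximation.
        E[W] = n(n+1)/4 = 11*12/4 = 33.
        Tie groups: |d|=4 (t=2), |d|=6 (t=2), |d|=7 (t=5); sum(t^3 - t) = 132.
        Var[W] = n(n+1)(2n+1)/24 - sum(t^3-t)/48 = 3036/24 - 132/48 = 123.75.
        z = (W - E[W]) / sqrt(Var[W]) = (31 - 33) / 11.1243 = -0.1798.
        Two-sided p = 2*Phi(z) = 0.857320.
Step 6: alpha = 0.05. fail to reject H0.

W+ = 31, W- = 35, W = min = 31, p = 0.857320, fail to reject H0.


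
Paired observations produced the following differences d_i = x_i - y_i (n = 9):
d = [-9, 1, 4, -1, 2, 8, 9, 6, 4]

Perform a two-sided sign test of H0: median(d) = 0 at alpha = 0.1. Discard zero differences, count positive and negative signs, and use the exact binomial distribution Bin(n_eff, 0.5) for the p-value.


Step 1: Discard zero differences. Original n = 9; n_eff = number of nonzero differences = 9.
Nonzero differences (with sign): -9, +1, +4, -1, +2, +8, +9, +6, +4
Step 2: Count signs: positive = 7, negative = 2.
Step 3: Under H0: P(positive) = 0.5, so the number of positives S ~ Bin(9, 0.5).
Step 4: Two-sided exact p-value = sum of Bin(9,0.5) probabilities at or below the observed probability = 0.179688.
Step 5: alpha = 0.1. fail to reject H0.

n_eff = 9, pos = 7, neg = 2, p = 0.179688, fail to reject H0.


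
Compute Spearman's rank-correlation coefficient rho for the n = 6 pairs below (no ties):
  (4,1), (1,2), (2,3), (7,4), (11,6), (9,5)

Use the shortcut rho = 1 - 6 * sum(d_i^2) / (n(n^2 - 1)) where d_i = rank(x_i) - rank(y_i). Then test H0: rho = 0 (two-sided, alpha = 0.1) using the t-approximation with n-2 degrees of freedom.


Step 1: Rank x and y separately (midranks; no ties here).
rank(x): 4->3, 1->1, 2->2, 7->4, 11->6, 9->5
rank(y): 1->1, 2->2, 3->3, 4->4, 6->6, 5->5
Step 2: d_i = R_x(i) - R_y(i); compute d_i^2.
  (3-1)^2=4, (1-2)^2=1, (2-3)^2=1, (4-4)^2=0, (6-6)^2=0, (5-5)^2=0
sum(d^2) = 6.
Step 3: rho = 1 - 6*6 / (6*(6^2 - 1)) = 1 - 36/210 = 0.828571.
Step 4: Under H0, t = rho * sqrt((n-2)/(1-rho^2)) = 2.9598 ~ t(4).
Step 5: Two-sided p-value from the t-distribution with 4 df = 0.041563.
Step 6: alpha = 0.1. reject H0.

rho = 0.8286, p = 0.041563, reject H0 at alpha = 0.1.


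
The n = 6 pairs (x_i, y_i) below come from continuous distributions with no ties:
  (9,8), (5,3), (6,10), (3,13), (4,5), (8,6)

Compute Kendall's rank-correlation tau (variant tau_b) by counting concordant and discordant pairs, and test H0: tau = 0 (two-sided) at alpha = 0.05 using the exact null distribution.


Step 1: Enumerate the 15 unordered pairs (i,j) with i<j and classify each by sign(x_j-x_i) * sign(y_j-y_i).
  (1,2):dx=-4,dy=-5->C; (1,3):dx=-3,dy=+2->D; (1,4):dx=-6,dy=+5->D; (1,5):dx=-5,dy=-3->C
  (1,6):dx=-1,dy=-2->C; (2,3):dx=+1,dy=+7->C; (2,4):dx=-2,dy=+10->D; (2,5):dx=-1,dy=+2->D
  (2,6):dx=+3,dy=+3->C; (3,4):dx=-3,dy=+3->D; (3,5):dx=-2,dy=-5->C; (3,6):dx=+2,dy=-4->D
  (4,5):dx=+1,dy=-8->D; (4,6):dx=+5,dy=-7->D; (5,6):dx=+4,dy=+1->C
Step 2: C = 7, D = 8, total pairs = 15.
Step 3: tau = (C - D)/(n(n-1)/2) = (7 - 8)/15 = -0.066667.
Step 4: Exact two-sided p-value (enumerate n! = 720 permutations of y under H0): p = 1.000000.
Step 5: alpha = 0.05. fail to reject H0.

tau_b = -0.0667 (C=7, D=8), p = 1.000000, fail to reject H0.


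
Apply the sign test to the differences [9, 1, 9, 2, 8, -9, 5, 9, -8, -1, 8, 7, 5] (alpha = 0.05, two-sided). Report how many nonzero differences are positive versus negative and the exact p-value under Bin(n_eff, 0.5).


Step 1: Discard zero differences. Original n = 13; n_eff = number of nonzero differences = 13.
Nonzero differences (with sign): +9, +1, +9, +2, +8, -9, +5, +9, -8, -1, +8, +7, +5
Step 2: Count signs: positive = 10, negative = 3.
Step 3: Under H0: P(positive) = 0.5, so the number of positives S ~ Bin(13, 0.5).
Step 4: Two-sided exact p-value = sum of Bin(13,0.5) probabilities at or below the observed probability = 0.092285.
Step 5: alpha = 0.05. fail to reject H0.

n_eff = 13, pos = 10, neg = 3, p = 0.092285, fail to reject H0.


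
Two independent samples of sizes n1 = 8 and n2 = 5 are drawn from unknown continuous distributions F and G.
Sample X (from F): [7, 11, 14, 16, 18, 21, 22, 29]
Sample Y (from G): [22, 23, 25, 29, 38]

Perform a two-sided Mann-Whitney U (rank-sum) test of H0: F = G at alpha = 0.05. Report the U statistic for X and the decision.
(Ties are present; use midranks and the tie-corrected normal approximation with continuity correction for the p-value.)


Step 1: Combine and sort all 13 observations; assign midranks.
sorted (value, group): (7,X), (11,X), (14,X), (16,X), (18,X), (21,X), (22,X), (22,Y), (23,Y), (25,Y), (29,X), (29,Y), (38,Y)
ranks: 7->1, 11->2, 14->3, 16->4, 18->5, 21->6, 22->7.5, 22->7.5, 23->9, 25->10, 29->11.5, 29->11.5, 38->13
Step 2: Rank sum for X: R1 = 1 + 2 + 3 + 4 + 5 + 6 + 7.5 + 11.5 = 40.
Step 3: U_X = R1 - n1(n1+1)/2 = 40 - 8*9/2 = 40 - 36 = 4.
       U_Y = n1*n2 - U_X = 40 - 4 = 36.
Step 4: Ties are present, so use the tie-corrected normal approximation (with continuity correction) for the p-value.
Step 5: p-value = 0.022892; compare to alpha = 0.05. reject H0.

U_X = 4, p = 0.022892, reject H0 at alpha = 0.05.


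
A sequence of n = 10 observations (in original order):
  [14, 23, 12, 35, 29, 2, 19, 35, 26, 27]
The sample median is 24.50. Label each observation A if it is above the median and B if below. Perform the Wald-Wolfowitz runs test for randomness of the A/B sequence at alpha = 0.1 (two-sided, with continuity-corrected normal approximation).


Step 1: Compute median = 24.50; label A = above, B = below.
Labels in order: BBBAABBAAA  (n_A = 5, n_B = 5)
Step 2: Count runs R = 4.
Step 3: Under H0 (random ordering), E[R] = 2*n_A*n_B/(n_A+n_B) + 1 = 2*5*5/10 + 1 = 6.0000.
        Var[R] = 2*n_A*n_B*(2*n_A*n_B - n_A - n_B) / ((n_A+n_B)^2 * (n_A+n_B-1)) = 2000/900 = 2.2222.
        SD[R] = 1.4907.
Step 4: Continuity-corrected z = (R + 0.5 - E[R]) / SD[R] = (4 + 0.5 - 6.0000) / 1.4907 = -1.0062.
Step 5: Two-sided p-value via normal approximation = 2*(1 - Phi(|z|)) = 0.314305.
Step 6: alpha = 0.1. fail to reject H0.

R = 4, z = -1.0062, p = 0.314305, fail to reject H0.


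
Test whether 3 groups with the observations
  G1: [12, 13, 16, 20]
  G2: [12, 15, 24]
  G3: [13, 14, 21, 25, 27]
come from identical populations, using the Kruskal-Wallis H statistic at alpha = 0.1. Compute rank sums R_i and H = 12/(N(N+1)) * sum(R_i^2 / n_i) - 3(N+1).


Step 1: Combine all N = 12 observations and assign midranks.
sorted (value, group, rank): (12,G1,1.5), (12,G2,1.5), (13,G1,3.5), (13,G3,3.5), (14,G3,5), (15,G2,6), (16,G1,7), (20,G1,8), (21,G3,9), (24,G2,10), (25,G3,11), (27,G3,12)
Step 2: Sum ranks within each group.
R_1 = 20 (n_1 = 4)
R_2 = 17.5 (n_2 = 3)
R_3 = 40.5 (n_3 = 5)
Step 3: H = 12/(N(N+1)) * sum(R_i^2/n_i) - 3(N+1)
     = 12/(12*13) * (20^2/4 + 17.5^2/3 + 40.5^2/5) - 3*13
     = 0.076923 * 530.133 - 39
     = 1.779487.
Step 4: Ties present; correction factor C = 1 - 12/(12^3 - 12) = 0.993007. Corrected H = 1.779487 / 0.993007 = 1.792019.
Step 5: Under H0, H ~ chi^2(2); p-value = 0.408195.
Step 6: alpha = 0.1. fail to reject H0.

H = 1.7920, df = 2, p = 0.408195, fail to reject H0.


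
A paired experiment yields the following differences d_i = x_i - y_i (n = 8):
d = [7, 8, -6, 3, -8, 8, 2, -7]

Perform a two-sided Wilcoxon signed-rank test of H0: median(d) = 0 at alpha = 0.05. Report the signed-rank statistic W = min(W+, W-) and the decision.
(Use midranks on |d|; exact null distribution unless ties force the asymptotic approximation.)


Step 1: Drop any zero differences (none here) and take |d_i|.
|d| = [7, 8, 6, 3, 8, 8, 2, 7]
Step 2: Midrank |d_i| (ties get averaged ranks).
ranks: |7|->4.5, |8|->7, |6|->3, |3|->2, |8|->7, |8|->7, |2|->1, |7|->4.5
Step 3: Attach original signs; sum ranks with positive sign and with negative sign.
W+ = 4.5 + 7 + 2 + 7 + 1 = 21.5
W- = 3 + 7 + 4.5 = 14.5
(Check: W+ + W- = 36 should equal n(n+1)/2 = 36.)
Step 4: Test statistic W = min(W+, W-) = 14.5.
Step 5: Ties in |d|, so use the tie-corrected normal approximation.
        E[W] = n(n+1)/4 = 8*9/4 = 18.
        Tie groups: |d|=7 (t=2), |d|=8 (t=3); sum(t^3 - t) = 30.
        Var[W] = n(n+1)(2n+1)/24 - sum(t^3-t)/48 = 1224/24 - 30/48 = 50.375.
        z = (W - E[W]) / sqrt(Var[W]) = (14.5 - 18) / 7.0975 = -0.4931.
        Two-sided p = 2*Phi(z) = 0.621921.
Step 6: alpha = 0.05. fail to reject H0.

W+ = 21.5, W- = 14.5, W = min = 14.5, p = 0.621921, fail to reject H0.


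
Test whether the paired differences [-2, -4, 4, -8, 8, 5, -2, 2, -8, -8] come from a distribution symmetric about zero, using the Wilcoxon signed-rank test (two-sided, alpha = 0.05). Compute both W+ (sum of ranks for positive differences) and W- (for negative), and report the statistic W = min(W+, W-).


Step 1: Drop any zero differences (none here) and take |d_i|.
|d| = [2, 4, 4, 8, 8, 5, 2, 2, 8, 8]
Step 2: Midrank |d_i| (ties get averaged ranks).
ranks: |2|->2, |4|->4.5, |4|->4.5, |8|->8.5, |8|->8.5, |5|->6, |2|->2, |2|->2, |8|->8.5, |8|->8.5
Step 3: Attach original signs; sum ranks with positive sign and with negative sign.
W+ = 4.5 + 8.5 + 6 + 2 = 21
W- = 2 + 4.5 + 8.5 + 2 + 8.5 + 8.5 = 34
(Check: W+ + W- = 55 should equal n(n+1)/2 = 55.)
Step 4: Test statistic W = min(W+, W-) = 21.
Step 5: Ties in |d|, so use the tie-corrected normal approximation.
        E[W] = n(n+1)/4 = 10*11/4 = 27.5.
        Tie groups: |d|=2 (t=3), |d|=4 (t=2), |d|=8 (t=4); sum(t^3 - t) = 90.
        Var[W] = n(n+1)(2n+1)/24 - sum(t^3-t)/48 = 2310/24 - 90/48 = 94.375.
        z = (W - E[W]) / sqrt(Var[W]) = (21 - 27.5) / 9.7147 = -0.6691.
        Two-sided p = 2*Phi(z) = 0.503438.
Step 6: alpha = 0.05. fail to reject H0.

W+ = 21, W- = 34, W = min = 21, p = 0.503438, fail to reject H0.


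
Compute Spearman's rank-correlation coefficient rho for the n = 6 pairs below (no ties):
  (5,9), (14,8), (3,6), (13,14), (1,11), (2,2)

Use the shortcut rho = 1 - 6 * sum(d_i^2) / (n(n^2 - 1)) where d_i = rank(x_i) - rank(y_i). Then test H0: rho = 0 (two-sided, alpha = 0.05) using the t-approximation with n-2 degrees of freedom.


Step 1: Rank x and y separately (midranks; no ties here).
rank(x): 5->4, 14->6, 3->3, 13->5, 1->1, 2->2
rank(y): 9->4, 8->3, 6->2, 14->6, 11->5, 2->1
Step 2: d_i = R_x(i) - R_y(i); compute d_i^2.
  (4-4)^2=0, (6-3)^2=9, (3-2)^2=1, (5-6)^2=1, (1-5)^2=16, (2-1)^2=1
sum(d^2) = 28.
Step 3: rho = 1 - 6*28 / (6*(6^2 - 1)) = 1 - 168/210 = 0.200000.
Step 4: Under H0, t = rho * sqrt((n-2)/(1-rho^2)) = 0.4082 ~ t(4).
Step 5: Two-sided p-value from the t-distribution with 4 df = 0.704000.
Step 6: alpha = 0.05. fail to reject H0.

rho = 0.2000, p = 0.704000, fail to reject H0 at alpha = 0.05.


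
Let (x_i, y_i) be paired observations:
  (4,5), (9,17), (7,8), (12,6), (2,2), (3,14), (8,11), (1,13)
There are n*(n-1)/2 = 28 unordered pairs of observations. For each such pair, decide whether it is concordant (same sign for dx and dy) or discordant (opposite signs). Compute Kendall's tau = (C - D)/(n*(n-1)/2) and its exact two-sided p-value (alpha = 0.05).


Step 1: Enumerate the 28 unordered pairs (i,j) with i<j and classify each by sign(x_j-x_i) * sign(y_j-y_i).
  (1,2):dx=+5,dy=+12->C; (1,3):dx=+3,dy=+3->C; (1,4):dx=+8,dy=+1->C; (1,5):dx=-2,dy=-3->C
  (1,6):dx=-1,dy=+9->D; (1,7):dx=+4,dy=+6->C; (1,8):dx=-3,dy=+8->D; (2,3):dx=-2,dy=-9->C
  (2,4):dx=+3,dy=-11->D; (2,5):dx=-7,dy=-15->C; (2,6):dx=-6,dy=-3->C; (2,7):dx=-1,dy=-6->C
  (2,8):dx=-8,dy=-4->C; (3,4):dx=+5,dy=-2->D; (3,5):dx=-5,dy=-6->C; (3,6):dx=-4,dy=+6->D
  (3,7):dx=+1,dy=+3->C; (3,8):dx=-6,dy=+5->D; (4,5):dx=-10,dy=-4->C; (4,6):dx=-9,dy=+8->D
  (4,7):dx=-4,dy=+5->D; (4,8):dx=-11,dy=+7->D; (5,6):dx=+1,dy=+12->C; (5,7):dx=+6,dy=+9->C
  (5,8):dx=-1,dy=+11->D; (6,7):dx=+5,dy=-3->D; (6,8):dx=-2,dy=-1->C; (7,8):dx=-7,dy=+2->D
Step 2: C = 16, D = 12, total pairs = 28.
Step 3: tau = (C - D)/(n(n-1)/2) = (16 - 12)/28 = 0.142857.
Step 4: Exact two-sided p-value (enumerate n! = 40320 permutations of y under H0): p = 0.719544.
Step 5: alpha = 0.05. fail to reject H0.

tau_b = 0.1429 (C=16, D=12), p = 0.719544, fail to reject H0.


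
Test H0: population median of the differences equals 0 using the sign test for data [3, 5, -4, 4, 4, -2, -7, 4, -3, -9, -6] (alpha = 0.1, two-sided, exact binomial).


Step 1: Discard zero differences. Original n = 11; n_eff = number of nonzero differences = 11.
Nonzero differences (with sign): +3, +5, -4, +4, +4, -2, -7, +4, -3, -9, -6
Step 2: Count signs: positive = 5, negative = 6.
Step 3: Under H0: P(positive) = 0.5, so the number of positives S ~ Bin(11, 0.5).
Step 4: Two-sided exact p-value = sum of Bin(11,0.5) probabilities at or below the observed probability = 1.000000.
Step 5: alpha = 0.1. fail to reject H0.

n_eff = 11, pos = 5, neg = 6, p = 1.000000, fail to reject H0.


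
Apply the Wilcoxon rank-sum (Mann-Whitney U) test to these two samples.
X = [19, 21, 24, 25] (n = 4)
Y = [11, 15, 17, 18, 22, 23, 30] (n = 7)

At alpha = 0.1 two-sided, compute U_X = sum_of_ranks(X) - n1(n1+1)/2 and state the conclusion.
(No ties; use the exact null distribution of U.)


Step 1: Combine and sort all 11 observations; assign midranks.
sorted (value, group): (11,Y), (15,Y), (17,Y), (18,Y), (19,X), (21,X), (22,Y), (23,Y), (24,X), (25,X), (30,Y)
ranks: 11->1, 15->2, 17->3, 18->4, 19->5, 21->6, 22->7, 23->8, 24->9, 25->10, 30->11
Step 2: Rank sum for X: R1 = 5 + 6 + 9 + 10 = 30.
Step 3: U_X = R1 - n1(n1+1)/2 = 30 - 4*5/2 = 30 - 10 = 20.
       U_Y = n1*n2 - U_X = 28 - 20 = 8.
Step 4: No ties, so the exact null distribution of U (based on enumerating the C(11,4) = 330 equally likely rank assignments) gives the two-sided p-value.
Step 5: p-value = 0.315152; compare to alpha = 0.1. fail to reject H0.

U_X = 20, p = 0.315152, fail to reject H0 at alpha = 0.1.


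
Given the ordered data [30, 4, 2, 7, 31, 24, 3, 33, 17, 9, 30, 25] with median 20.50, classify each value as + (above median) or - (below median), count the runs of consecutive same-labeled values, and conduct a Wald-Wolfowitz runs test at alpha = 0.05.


Step 1: Compute median = 20.50; label A = above, B = below.
Labels in order: ABBBAABABBAA  (n_A = 6, n_B = 6)
Step 2: Count runs R = 7.
Step 3: Under H0 (random ordering), E[R] = 2*n_A*n_B/(n_A+n_B) + 1 = 2*6*6/12 + 1 = 7.0000.
        Var[R] = 2*n_A*n_B*(2*n_A*n_B - n_A - n_B) / ((n_A+n_B)^2 * (n_A+n_B-1)) = 4320/1584 = 2.7273.
        SD[R] = 1.6514.
Step 4: R = E[R], so z = 0 with no continuity correction.
Step 5: Two-sided p-value via normal approximation = 2*(1 - Phi(|z|)) = 1.000000.
Step 6: alpha = 0.05. fail to reject H0.

R = 7, z = 0.0000, p = 1.000000, fail to reject H0.


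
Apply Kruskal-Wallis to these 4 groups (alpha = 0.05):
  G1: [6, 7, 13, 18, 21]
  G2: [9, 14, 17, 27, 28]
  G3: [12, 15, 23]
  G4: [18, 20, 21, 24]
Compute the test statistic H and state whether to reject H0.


Step 1: Combine all N = 17 observations and assign midranks.
sorted (value, group, rank): (6,G1,1), (7,G1,2), (9,G2,3), (12,G3,4), (13,G1,5), (14,G2,6), (15,G3,7), (17,G2,8), (18,G1,9.5), (18,G4,9.5), (20,G4,11), (21,G1,12.5), (21,G4,12.5), (23,G3,14), (24,G4,15), (27,G2,16), (28,G2,17)
Step 2: Sum ranks within each group.
R_1 = 30 (n_1 = 5)
R_2 = 50 (n_2 = 5)
R_3 = 25 (n_3 = 3)
R_4 = 48 (n_4 = 4)
Step 3: H = 12/(N(N+1)) * sum(R_i^2/n_i) - 3(N+1)
     = 12/(17*18) * (30^2/5 + 50^2/5 + 25^2/3 + 48^2/4) - 3*18
     = 0.039216 * 1464.33 - 54
     = 3.424837.
Step 4: Ties present; correction factor C = 1 - 12/(17^3 - 17) = 0.997549. Corrected H = 3.424837 / 0.997549 = 3.433251.
Step 5: Under H0, H ~ chi^2(3); p-value = 0.329523.
Step 6: alpha = 0.05. fail to reject H0.

H = 3.4333, df = 3, p = 0.329523, fail to reject H0.


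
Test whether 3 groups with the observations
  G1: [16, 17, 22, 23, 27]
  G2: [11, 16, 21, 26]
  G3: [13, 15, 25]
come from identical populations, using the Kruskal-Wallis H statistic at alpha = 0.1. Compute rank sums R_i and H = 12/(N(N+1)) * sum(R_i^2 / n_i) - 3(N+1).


Step 1: Combine all N = 12 observations and assign midranks.
sorted (value, group, rank): (11,G2,1), (13,G3,2), (15,G3,3), (16,G1,4.5), (16,G2,4.5), (17,G1,6), (21,G2,7), (22,G1,8), (23,G1,9), (25,G3,10), (26,G2,11), (27,G1,12)
Step 2: Sum ranks within each group.
R_1 = 39.5 (n_1 = 5)
R_2 = 23.5 (n_2 = 4)
R_3 = 15 (n_3 = 3)
Step 3: H = 12/(N(N+1)) * sum(R_i^2/n_i) - 3(N+1)
     = 12/(12*13) * (39.5^2/5 + 23.5^2/4 + 15^2/3) - 3*13
     = 0.076923 * 525.112 - 39
     = 1.393269.
Step 4: Ties present; correction factor C = 1 - 6/(12^3 - 12) = 0.996503. Corrected H = 1.393269 / 0.996503 = 1.398158.
Step 5: Under H0, H ~ chi^2(2); p-value = 0.497043.
Step 6: alpha = 0.1. fail to reject H0.

H = 1.3982, df = 2, p = 0.497043, fail to reject H0.
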